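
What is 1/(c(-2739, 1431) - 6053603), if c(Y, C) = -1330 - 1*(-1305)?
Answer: -1/6053628 ≈ -1.6519e-7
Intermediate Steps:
c(Y, C) = -25 (c(Y, C) = -1330 + 1305 = -25)
1/(c(-2739, 1431) - 6053603) = 1/(-25 - 6053603) = 1/(-6053628) = -1/6053628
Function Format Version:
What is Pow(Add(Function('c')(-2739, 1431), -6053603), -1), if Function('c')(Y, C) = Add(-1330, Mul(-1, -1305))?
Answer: Rational(-1, 6053628) ≈ -1.6519e-7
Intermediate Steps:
Function('c')(Y, C) = -25 (Function('c')(Y, C) = Add(-1330, 1305) = -25)
Pow(Add(Function('c')(-2739, 1431), -6053603), -1) = Pow(Add(-25, -6053603), -1) = Pow(-6053628, -1) = Rational(-1, 6053628)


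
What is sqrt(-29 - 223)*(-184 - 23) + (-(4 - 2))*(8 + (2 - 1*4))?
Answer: -12 - 1242*I*sqrt(7) ≈ -12.0 - 3286.0*I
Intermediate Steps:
sqrt(-29 - 223)*(-184 - 23) + (-(4 - 2))*(8 + (2 - 1*4)) = sqrt(-252)*(-207) + (-1*2)*(8 + (2 - 4)) = (6*I*sqrt(7))*(-207) - 2*(8 - 2) = -1242*I*sqrt(7) - 2*6 = -1242*I*sqrt(7) - 12 = -12 - 1242*I*sqrt(7)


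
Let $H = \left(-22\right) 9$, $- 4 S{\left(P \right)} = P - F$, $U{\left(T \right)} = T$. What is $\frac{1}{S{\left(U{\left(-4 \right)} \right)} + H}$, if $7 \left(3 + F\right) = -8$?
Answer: $- \frac{28}{5545} \approx -0.0050496$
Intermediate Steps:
$F = - \frac{29}{7}$ ($F = -3 + \frac{1}{7} \left(-8\right) = -3 - \frac{8}{7} = - \frac{29}{7} \approx -4.1429$)
$S{\left(P \right)} = - \frac{29}{28} - \frac{P}{4}$ ($S{\left(P \right)} = - \frac{P - - \frac{29}{7}}{4} = - \frac{P + \frac{29}{7}}{4} = - \frac{\frac{29}{7} + P}{4} = - \frac{29}{28} - \frac{P}{4}$)
$H = -198$
$\frac{1}{S{\left(U{\left(-4 \right)} \right)} + H} = \frac{1}{\left(- \frac{29}{28} - -1\right) - 198} = \frac{1}{\left(- \frac{29}{28} + 1\right) - 198} = \frac{1}{- \frac{1}{28} - 198} = \frac{1}{- \frac{5545}{28}} = - \frac{28}{5545}$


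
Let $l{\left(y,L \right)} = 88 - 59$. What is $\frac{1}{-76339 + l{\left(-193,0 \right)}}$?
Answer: $- \frac{1}{76310} \approx -1.3104 \cdot 10^{-5}$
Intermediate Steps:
$l{\left(y,L \right)} = 29$
$\frac{1}{-76339 + l{\left(-193,0 \right)}} = \frac{1}{-76339 + 29} = \frac{1}{-76310} = - \frac{1}{76310}$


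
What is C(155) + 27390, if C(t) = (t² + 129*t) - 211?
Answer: 71199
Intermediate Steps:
C(t) = -211 + t² + 129*t
C(155) + 27390 = (-211 + 155² + 129*155) + 27390 = (-211 + 24025 + 19995) + 27390 = 43809 + 27390 = 71199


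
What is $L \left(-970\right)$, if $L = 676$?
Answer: $-655720$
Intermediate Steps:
$L \left(-970\right) = 676 \left(-970\right) = -655720$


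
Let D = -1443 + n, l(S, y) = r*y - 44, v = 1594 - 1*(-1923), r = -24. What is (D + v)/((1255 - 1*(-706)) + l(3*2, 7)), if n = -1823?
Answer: 251/1749 ≈ 0.14351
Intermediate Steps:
v = 3517 (v = 1594 + 1923 = 3517)
l(S, y) = -44 - 24*y (l(S, y) = -24*y - 44 = -44 - 24*y)
D = -3266 (D = -1443 - 1823 = -3266)
(D + v)/((1255 - 1*(-706)) + l(3*2, 7)) = (-3266 + 3517)/((1255 - 1*(-706)) + (-44 - 24*7)) = 251/((1255 + 706) + (-44 - 168)) = 251/(1961 - 212) = 251/1749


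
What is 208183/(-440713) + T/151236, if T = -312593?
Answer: -169248562997/66651671268 ≈ -2.5393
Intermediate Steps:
208183/(-440713) + T/151236 = 208183/(-440713) - 312593/151236 = 208183*(-1/440713) - 312593*1/151236 = -208183/440713 - 312593/151236 = -169248562997/66651671268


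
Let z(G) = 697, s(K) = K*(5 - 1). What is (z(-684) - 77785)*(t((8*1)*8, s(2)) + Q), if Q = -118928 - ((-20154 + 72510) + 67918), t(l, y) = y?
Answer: 18438987072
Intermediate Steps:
s(K) = 4*K (s(K) = K*4 = 4*K)
Q = -239202 (Q = -118928 - (52356 + 67918) = -118928 - 1*120274 = -118928 - 120274 = -239202)
(z(-684) - 77785)*(t((8*1)*8, s(2)) + Q) = (697 - 77785)*(4*2 - 239202) = -77088*(8 - 239202) = -77088*(-239194) = 18438987072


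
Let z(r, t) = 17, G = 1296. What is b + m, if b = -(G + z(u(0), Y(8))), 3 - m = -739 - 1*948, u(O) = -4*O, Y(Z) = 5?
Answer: 377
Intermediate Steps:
m = 1690 (m = 3 - (-739 - 1*948) = 3 - (-739 - 948) = 3 - 1*(-1687) = 3 + 1687 = 1690)
b = -1313 (b = -(1296 + 17) = -1*1313 = -1313)
b + m = -1313 + 1690 = 377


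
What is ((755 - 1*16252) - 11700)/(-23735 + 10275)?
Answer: 27197/13460 ≈ 2.0206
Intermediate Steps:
((755 - 1*16252) - 11700)/(-23735 + 10275) = ((755 - 16252) - 11700)/(-13460) = (-15497 - 11700)*(-1/13460) = -27197*(-1/13460) = 27197/13460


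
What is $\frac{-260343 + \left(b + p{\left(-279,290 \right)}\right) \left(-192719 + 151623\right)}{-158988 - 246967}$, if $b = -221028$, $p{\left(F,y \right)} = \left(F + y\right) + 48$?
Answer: $- \frac{9080681681}{405955} \approx -22369.0$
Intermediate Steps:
$p{\left(F,y \right)} = 48 + F + y$
$\frac{-260343 + \left(b + p{\left(-279,290 \right)}\right) \left(-192719 + 151623\right)}{-158988 - 246967} = \frac{-260343 + \left(-221028 + \left(48 - 279 + 290\right)\right) \left(-192719 + 151623\right)}{-158988 - 246967} = \frac{-260343 + \left(-221028 + 59\right) \left(-41096\right)}{-405955} = \left(-260343 - -9080942024\right) \left(- \frac{1}{405955}\right) = \left(-260343 + 9080942024\right) \left(- \frac{1}{405955}\right) = 9080681681 \left(- \frac{1}{405955}\right) = - \frac{9080681681}{405955}$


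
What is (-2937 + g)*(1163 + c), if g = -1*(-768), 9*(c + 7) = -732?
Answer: -2330952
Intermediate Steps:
c = -265/3 (c = -7 + (1/9)*(-732) = -7 - 244/3 = -265/3 ≈ -88.333)
g = 768
(-2937 + g)*(1163 + c) = (-2937 + 768)*(1163 - 265/3) = -2169*3224/3 = -2330952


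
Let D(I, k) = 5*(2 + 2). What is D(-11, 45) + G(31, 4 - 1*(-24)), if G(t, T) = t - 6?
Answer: 45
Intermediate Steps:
D(I, k) = 20 (D(I, k) = 5*4 = 20)
G(t, T) = -6 + t
D(-11, 45) + G(31, 4 - 1*(-24)) = 20 + (-6 + 31) = 20 + 25 = 45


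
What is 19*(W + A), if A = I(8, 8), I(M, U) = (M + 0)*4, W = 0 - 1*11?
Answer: 399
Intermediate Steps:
W = -11 (W = 0 - 11 = -11)
I(M, U) = 4*M (I(M, U) = M*4 = 4*M)
A = 32 (A = 4*8 = 32)
19*(W + A) = 19*(-11 + 32) = 19*21 = 399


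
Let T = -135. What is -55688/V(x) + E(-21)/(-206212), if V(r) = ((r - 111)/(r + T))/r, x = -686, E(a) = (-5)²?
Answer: 6467595168882411/164350964 ≈ 3.9352e+7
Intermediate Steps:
E(a) = 25
V(r) = (-111 + r)/(r*(-135 + r)) (V(r) = ((r - 111)/(r - 135))/r = ((-111 + r)/(-135 + r))/r = (-111 + r)/(r*(-135 + r)))
-55688/V(x) + E(-21)/(-206212) = -55688*(-686*(-135 - 686)/(-111 - 686)) + 25/(-206212) = -55688/((-1/686*(-797)/(-821))) + 25*(-1/206212) = -55688/((-1/686*(-1/821)*(-797))) - 25/206212 = -55688/(-797/563206) - 25/206212 = -55688*(-563206/797) - 25/206212 = 31363815728/797 - 25/206212 = 6467595168882411/164350964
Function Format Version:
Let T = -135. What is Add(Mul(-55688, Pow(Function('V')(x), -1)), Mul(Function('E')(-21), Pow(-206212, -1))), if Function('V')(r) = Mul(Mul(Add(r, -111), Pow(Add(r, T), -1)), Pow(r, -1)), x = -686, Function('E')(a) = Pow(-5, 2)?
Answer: Rational(6467595168882411, 164350964) ≈ 3.9352e+7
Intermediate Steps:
Function('E')(a) = 25
Function('V')(r) = Mul(Pow(r, -1), Pow(Add(-135, r), -1), Add(-111, r)) (Function('V')(r) = Mul(Mul(Add(r, -111), Pow(Add(r, -135), -1)), Pow(r, -1)) = Mul(Mul(Add(-111, r), Pow(Add(-135, r), -1)), Pow(r, -1)) = Mul(Mul(Pow(Add(-135, r), -1), Add(-111, r)), Pow(r, -1)) = Mul(Pow(r, -1), Pow(Add(-135, r), -1), Add(-111, r)))
Add(Mul(-55688, Pow(Function('V')(x), -1)), Mul(Function('E')(-21), Pow(-206212, -1))) = Add(Mul(-55688, Pow(Mul(Pow(-686, -1), Pow(Add(-135, -686), -1), Add(-111, -686)), -1)), Mul(25, Pow(-206212, -1))) = Add(Mul(-55688, Pow(Mul(Rational(-1, 686), Pow(-821, -1), -797), -1)), Mul(25, Rational(-1, 206212))) = Add(Mul(-55688, Pow(Mul(Rational(-1, 686), Rational(-1, 821), -797), -1)), Rational(-25, 206212)) = Add(Mul(-55688, Pow(Rational(-797, 563206), -1)), Rational(-25, 206212)) = Add(Mul(-55688, Rational(-563206, 797)), Rational(-25, 206212)) = Add(Rational(31363815728, 797), Rational(-25, 206212)) = Rational(6467595168882411, 164350964)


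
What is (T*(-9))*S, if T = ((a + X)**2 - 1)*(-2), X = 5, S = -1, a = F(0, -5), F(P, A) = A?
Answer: 18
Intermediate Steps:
a = -5
T = 2 (T = ((-5 + 5)**2 - 1)*(-2) = (0**2 - 1)*(-2) = (0 - 1)*(-2) = -1*(-2) = 2)
(T*(-9))*S = (2*(-9))*(-1) = -18*(-1) = 18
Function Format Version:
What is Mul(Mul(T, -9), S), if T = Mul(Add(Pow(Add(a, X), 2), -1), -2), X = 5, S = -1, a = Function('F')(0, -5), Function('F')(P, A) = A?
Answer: 18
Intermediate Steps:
a = -5
T = 2 (T = Mul(Add(Pow(Add(-5, 5), 2), -1), -2) = Mul(Add(Pow(0, 2), -1), -2) = Mul(Add(0, -1), -2) = Mul(-1, -2) = 2)
Mul(Mul(T, -9), S) = Mul(Mul(2, -9), -1) = Mul(-18, -1) = 18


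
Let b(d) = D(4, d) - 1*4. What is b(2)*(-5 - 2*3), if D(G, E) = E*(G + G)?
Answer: -132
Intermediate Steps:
D(G, E) = 2*E*G (D(G, E) = E*(2*G) = 2*E*G)
b(d) = -4 + 8*d (b(d) = 2*d*4 - 1*4 = 8*d - 4 = -4 + 8*d)
b(2)*(-5 - 2*3) = (-4 + 8*2)*(-5 - 2*3) = (-4 + 16)*(-5 - 6) = 12*(-11) = -132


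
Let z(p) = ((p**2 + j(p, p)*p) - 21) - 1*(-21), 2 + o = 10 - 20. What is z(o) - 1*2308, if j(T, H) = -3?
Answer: -2128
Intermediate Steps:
o = -12 (o = -2 + (10 - 20) = -2 - 10 = -12)
z(p) = p**2 - 3*p (z(p) = ((p**2 - 3*p) - 21) - 1*(-21) = (-21 + p**2 - 3*p) + 21 = p**2 - 3*p)
z(o) - 1*2308 = -12*(-3 - 12) - 1*2308 = -12*(-15) - 2308 = 180 - 2308 = -2128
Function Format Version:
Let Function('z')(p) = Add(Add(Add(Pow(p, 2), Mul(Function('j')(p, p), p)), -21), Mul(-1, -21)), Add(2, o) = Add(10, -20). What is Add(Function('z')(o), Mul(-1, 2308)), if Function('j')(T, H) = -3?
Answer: -2128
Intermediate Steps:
o = -12 (o = Add(-2, Add(10, -20)) = Add(-2, -10) = -12)
Function('z')(p) = Add(Pow(p, 2), Mul(-3, p)) (Function('z')(p) = Add(Add(Add(Pow(p, 2), Mul(-3, p)), -21), Mul(-1, -21)) = Add(Add(-21, Pow(p, 2), Mul(-3, p)), 21) = Add(Pow(p, 2), Mul(-3, p)))
Add(Function('z')(o), Mul(-1, 2308)) = Add(Mul(-12, Add(-3, -12)), Mul(-1, 2308)) = Add(Mul(-12, -15), -2308) = Add(180, -2308) = -2128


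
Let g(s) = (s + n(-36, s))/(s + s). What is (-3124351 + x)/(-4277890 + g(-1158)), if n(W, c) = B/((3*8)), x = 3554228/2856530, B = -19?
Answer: 248038008466433184/339616008092808485 ≈ 0.73035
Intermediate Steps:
x = 1777114/1428265 (x = 3554228*(1/2856530) = 1777114/1428265 ≈ 1.2442)
n(W, c) = -19/24 (n(W, c) = -19/(3*8) = -19/24)
g(s) = (-19/24 + s)/(2*s) (g(s) = (s - 19/24)/(s + s) = (-19/24 + s)/((2*s)) = (-19/24 + s)*(1/(2*s)) = (-19/24 + s)/(2*s))
(-3124351 + x)/(-4277890 + g(-1158)) = (-3124351 + 1777114/1428265)/(-4277890 + (1/48)*(-19 + 24*(-1158))/(-1158)) = -4462399403901/(1428265*(-4277890 + (1/48)*(-1/1158)*(-19 - 27792))) = -4462399403901/(1428265*(-4277890 + (1/48)*(-1/1158)*(-27811))) = -4462399403901/(1428265*(-4277890 + 27811/55584)) = -4462399403901/(1428265*(-237782209949/55584)) = -4462399403901/1428265*(-55584/237782209949) = 248038008466433184/339616008092808485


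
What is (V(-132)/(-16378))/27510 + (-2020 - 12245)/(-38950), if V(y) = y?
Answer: 1127583533/3078818330 ≈ 0.36624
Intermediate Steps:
(V(-132)/(-16378))/27510 + (-2020 - 12245)/(-38950) = -132/(-16378)/27510 + (-2020 - 12245)/(-38950) = -132*(-1/16378)*(1/27510) - 14265*(-1/38950) = (66/8189)*(1/27510) + 2853/7790 = 11/37546565 + 2853/7790 = 1127583533/3078818330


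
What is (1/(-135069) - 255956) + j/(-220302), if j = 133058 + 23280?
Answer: -1269373398074792/4959328473 ≈ -2.5596e+5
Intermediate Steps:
j = 156338
(1/(-135069) - 255956) + j/(-220302) = (1/(-135069) - 255956) + 156338/(-220302) = (-1/135069 - 255956) + 156338*(-1/220302) = -34571720965/135069 - 78169/110151 = -1269373398074792/4959328473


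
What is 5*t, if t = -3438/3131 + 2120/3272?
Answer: -2882135/1280579 ≈ -2.2506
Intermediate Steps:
t = -576427/1280579 (t = -3438*1/3131 + 2120*(1/3272) = -3438/3131 + 265/409 = -576427/1280579 ≈ -0.45013)
5*t = 5*(-576427/1280579) = -2882135/1280579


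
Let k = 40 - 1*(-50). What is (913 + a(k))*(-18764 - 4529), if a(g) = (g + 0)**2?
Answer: -209939809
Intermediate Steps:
k = 90 (k = 40 + 50 = 90)
a(g) = g**2
(913 + a(k))*(-18764 - 4529) = (913 + 90**2)*(-18764 - 4529) = (913 + 8100)*(-23293) = 9013*(-23293) = -209939809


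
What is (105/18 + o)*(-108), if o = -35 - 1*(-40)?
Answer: -1170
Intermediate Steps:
o = 5 (o = -35 + 40 = 5)
(105/18 + o)*(-108) = (105/18 + 5)*(-108) = (105*(1/18) + 5)*(-108) = (35/6 + 5)*(-108) = (65/6)*(-108) = -1170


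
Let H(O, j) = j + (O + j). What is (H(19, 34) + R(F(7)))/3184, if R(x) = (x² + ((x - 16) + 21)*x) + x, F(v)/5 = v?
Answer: 2747/3184 ≈ 0.86275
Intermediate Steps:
F(v) = 5*v
R(x) = x + x² + x*(5 + x) (R(x) = (x² + ((-16 + x) + 21)*x) + x = (x² + (5 + x)*x) + x = (x² + x*(5 + x)) + x = x + x² + x*(5 + x))
H(O, j) = O + 2*j
(H(19, 34) + R(F(7)))/3184 = ((19 + 2*34) + 2*(5*7)*(3 + 5*7))/3184 = ((19 + 68) + 2*35*(3 + 35))*(1/3184) = (87 + 2*35*38)*(1/3184) = (87 + 2660)*(1/3184) = 2747*(1/3184) = 2747/3184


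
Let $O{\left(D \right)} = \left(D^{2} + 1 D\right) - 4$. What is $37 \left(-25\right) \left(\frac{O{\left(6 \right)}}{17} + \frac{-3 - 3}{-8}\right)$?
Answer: $- \frac{187775}{68} \approx -2761.4$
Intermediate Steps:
$O{\left(D \right)} = -4 + D + D^{2}$ ($O{\left(D \right)} = \left(D^{2} + D\right) - 4 = \left(D + D^{2}\right) - 4 = -4 + D + D^{2}$)
$37 \left(-25\right) \left(\frac{O{\left(6 \right)}}{17} + \frac{-3 - 3}{-8}\right) = 37 \left(-25\right) \left(\frac{-4 + 6 + 6^{2}}{17} + \frac{-3 - 3}{-8}\right) = - 925 \left(\left(-4 + 6 + 36\right) \frac{1}{17} - - \frac{3}{4}\right) = - 925 \left(38 \cdot \frac{1}{17} + \frac{3}{4}\right) = - 925 \left(\frac{38}{17} + \frac{3}{4}\right) = \left(-925\right) \frac{203}{68} = - \frac{187775}{68}$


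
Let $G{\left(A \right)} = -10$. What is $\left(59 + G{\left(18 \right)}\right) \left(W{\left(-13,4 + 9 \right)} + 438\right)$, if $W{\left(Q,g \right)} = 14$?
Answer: $22148$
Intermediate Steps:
$\left(59 + G{\left(18 \right)}\right) \left(W{\left(-13,4 + 9 \right)} + 438\right) = \left(59 - 10\right) \left(14 + 438\right) = 49 \cdot 452 = 22148$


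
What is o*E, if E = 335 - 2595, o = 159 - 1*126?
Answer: -74580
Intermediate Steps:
o = 33 (o = 159 - 126 = 33)
E = -2260
o*E = 33*(-2260) = -74580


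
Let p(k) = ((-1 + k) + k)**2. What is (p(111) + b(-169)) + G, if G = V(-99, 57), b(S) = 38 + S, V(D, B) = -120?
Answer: 48590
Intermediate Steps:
p(k) = (-1 + 2*k)**2
G = -120
(p(111) + b(-169)) + G = ((-1 + 2*111)**2 + (38 - 169)) - 120 = ((-1 + 222)**2 - 131) - 120 = (221**2 - 131) - 120 = (48841 - 131) - 120 = 48710 - 120 = 48590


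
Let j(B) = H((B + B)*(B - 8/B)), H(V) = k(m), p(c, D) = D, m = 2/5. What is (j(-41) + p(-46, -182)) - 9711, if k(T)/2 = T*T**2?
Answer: -1236609/125 ≈ -9892.9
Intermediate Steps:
m = 2/5 (m = 2*(1/5) = 2/5 ≈ 0.40000)
k(T) = 2*T**3 (k(T) = 2*(T*T**2) = 2*T**3)
H(V) = 16/125 (H(V) = 2*(2/5)**3 = 2*(8/125) = 16/125)
j(B) = 16/125
(j(-41) + p(-46, -182)) - 9711 = (16/125 - 182) - 9711 = -22734/125 - 9711 = -1236609/125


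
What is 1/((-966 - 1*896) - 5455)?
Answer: -1/7317 ≈ -0.00013667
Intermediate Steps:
1/((-966 - 1*896) - 5455) = 1/((-966 - 896) - 5455) = 1/(-1862 - 5455) = 1/(-7317) = -1/7317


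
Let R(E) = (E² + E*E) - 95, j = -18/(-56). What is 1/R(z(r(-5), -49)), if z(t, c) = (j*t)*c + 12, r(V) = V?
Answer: 8/131009 ≈ 6.1064e-5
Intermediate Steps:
j = 9/28 (j = -18*(-1/56) = 9/28 ≈ 0.32143)
z(t, c) = 12 + 9*c*t/28 (z(t, c) = (9*t/28)*c + 12 = 9*c*t/28 + 12 = 12 + 9*c*t/28)
R(E) = -95 + 2*E² (R(E) = (E² + E²) - 95 = 2*E² - 95 = -95 + 2*E²)
1/R(z(r(-5), -49)) = 1/(-95 + 2*(12 + (9/28)*(-49)*(-5))²) = 1/(-95 + 2*(12 + 315/4)²) = 1/(-95 + 2*(363/4)²) = 1/(-95 + 2*(131769/16)) = 1/(-95 + 131769/8) = 1/(131009/8) = 8/131009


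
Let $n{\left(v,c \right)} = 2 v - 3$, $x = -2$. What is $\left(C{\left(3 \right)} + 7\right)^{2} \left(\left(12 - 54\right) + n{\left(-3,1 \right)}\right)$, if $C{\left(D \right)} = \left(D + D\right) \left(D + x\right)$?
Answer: $-8619$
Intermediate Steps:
$n{\left(v,c \right)} = -3 + 2 v$
$C{\left(D \right)} = 2 D \left(-2 + D\right)$ ($C{\left(D \right)} = \left(D + D\right) \left(D - 2\right) = 2 D \left(-2 + D\right)$)
$\left(C{\left(3 \right)} + 7\right)^{2} \left(\left(12 - 54\right) + n{\left(-3,1 \right)}\right) = \left(2 \cdot 3 \left(-2 + 3\right) + 7\right)^{2} \left(\left(12 - 54\right) + \left(-3 + 2 \left(-3\right)\right)\right) = \left(2 \cdot 3 \cdot 1 + 7\right)^{2} \left(-42 - 9\right) = \left(6 + 7\right)^{2} \left(-42 - 9\right) = 13^{2} \left(-51\right) = 169 \left(-51\right) = -8619$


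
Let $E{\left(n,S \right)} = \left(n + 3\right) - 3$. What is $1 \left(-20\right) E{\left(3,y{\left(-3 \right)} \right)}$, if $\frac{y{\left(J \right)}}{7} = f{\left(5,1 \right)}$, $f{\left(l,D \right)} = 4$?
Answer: $-60$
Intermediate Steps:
$y{\left(J \right)} = 28$ ($y{\left(J \right)} = 7 \cdot 4 = 28$)
$E{\left(n,S \right)} = n$ ($E{\left(n,S \right)} = \left(3 + n\right) - 3 = n$)
$1 \left(-20\right) E{\left(3,y{\left(-3 \right)} \right)} = 1 \left(-20\right) 3 = \left(-20\right) 3 = -60$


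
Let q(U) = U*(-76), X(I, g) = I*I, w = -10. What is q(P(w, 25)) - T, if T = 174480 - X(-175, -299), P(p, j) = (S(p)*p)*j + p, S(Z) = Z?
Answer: -333095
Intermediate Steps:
X(I, g) = I**2
P(p, j) = p + j*p**2 (P(p, j) = (p*p)*j + p = p**2*j + p = j*p**2 + p = p + j*p**2)
T = 143855 (T = 174480 - 1*(-175)**2 = 174480 - 1*30625 = 174480 - 30625 = 143855)
q(U) = -76*U
q(P(w, 25)) - T = -(-760)*(1 + 25*(-10)) - 1*143855 = -(-760)*(1 - 250) - 143855 = -(-760)*(-249) - 143855 = -76*2490 - 143855 = -189240 - 143855 = -333095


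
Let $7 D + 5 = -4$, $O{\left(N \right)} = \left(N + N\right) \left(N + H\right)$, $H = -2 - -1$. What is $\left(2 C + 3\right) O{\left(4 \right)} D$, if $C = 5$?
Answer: $- \frac{2808}{7} \approx -401.14$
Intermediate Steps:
$H = -1$ ($H = -2 + 1 = -1$)
$O{\left(N \right)} = 2 N \left(-1 + N\right)$ ($O{\left(N \right)} = \left(N + N\right) \left(N - 1\right) = 2 N \left(-1 + N\right)$)
$D = - \frac{9}{7}$ ($D = - \frac{5}{7} + \frac{1}{7} \left(-4\right) = - \frac{5}{7} - \frac{4}{7} = - \frac{9}{7} \approx -1.2857$)
$\left(2 C + 3\right) O{\left(4 \right)} D = \left(2 \cdot 5 + 3\right) 2 \cdot 4 \left(-1 + 4\right) \left(- \frac{9}{7}\right) = \left(10 + 3\right) 2 \cdot 4 \cdot 3 \left(- \frac{9}{7}\right) = 13 \cdot 24 \left(- \frac{9}{7}\right) = 312 \left(- \frac{9}{7}\right) = - \frac{2808}{7}$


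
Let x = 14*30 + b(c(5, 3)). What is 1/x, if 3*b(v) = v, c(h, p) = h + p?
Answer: 3/1268 ≈ 0.0023659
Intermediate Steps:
b(v) = v/3
x = 1268/3 (x = 14*30 + (5 + 3)/3 = 420 + (1/3)*8 = 420 + 8/3 = 1268/3 ≈ 422.67)
1/x = 1/(1268/3) = 3/1268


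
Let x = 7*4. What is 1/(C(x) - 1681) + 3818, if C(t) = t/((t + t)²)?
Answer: 718818566/188271 ≈ 3818.0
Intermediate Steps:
x = 28
C(t) = 1/(4*t) (C(t) = t/((2*t)²) = t/((4*t²)) = t*(1/(4*t²)) = 1/(4*t))
1/(C(x) - 1681) + 3818 = 1/((¼)/28 - 1681) + 3818 = 1/((¼)*(1/28) - 1681) + 3818 = 1/(1/112 - 1681) + 3818 = 1/(-188271/112) + 3818 = -112/188271 + 3818 = 718818566/188271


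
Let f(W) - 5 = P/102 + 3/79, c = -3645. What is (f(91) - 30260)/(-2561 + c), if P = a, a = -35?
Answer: 243797249/50007948 ≈ 4.8752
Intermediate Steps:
P = -35
f(W) = 37831/8058 (f(W) = 5 + (-35/102 + 3/79) = 5 - 2459/8058 = 37831/8058)
(f(91) - 30260)/(-2561 + c) = (37831/8058 - 30260)/(-2561 - 3645) = -243797249/8058/(-6206) = -243797249/8058*(-1/6206) = 243797249/50007948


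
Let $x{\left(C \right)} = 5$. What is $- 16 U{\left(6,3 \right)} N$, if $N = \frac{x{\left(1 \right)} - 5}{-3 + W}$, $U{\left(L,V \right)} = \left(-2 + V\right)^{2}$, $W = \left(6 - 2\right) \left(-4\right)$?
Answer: $0$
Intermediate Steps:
$W = -16$ ($W = 4 \left(-4\right) = -16$)
$N = 0$ ($N = \frac{5 - 5}{-3 - 16} = \frac{1}{-19} \cdot 0 = \left(- \frac{1}{19}\right) 0 = 0$)
$- 16 U{\left(6,3 \right)} N = - 16 \left(-2 + 3\right)^{2} \cdot 0 = - 16 \cdot 1^{2} \cdot 0 = \left(-16\right) 1 \cdot 0 = \left(-16\right) 0 = 0$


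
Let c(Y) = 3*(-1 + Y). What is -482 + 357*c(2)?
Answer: 589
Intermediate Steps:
c(Y) = -3 + 3*Y
-482 + 357*c(2) = -482 + 357*(-3 + 3*2) = -482 + 357*(-3 + 6) = -482 + 357*3 = -482 + 1071 = 589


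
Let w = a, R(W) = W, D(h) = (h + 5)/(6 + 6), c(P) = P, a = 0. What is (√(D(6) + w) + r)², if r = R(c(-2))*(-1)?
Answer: (12 + √33)²/36 ≈ 8.7464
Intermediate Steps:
D(h) = 5/12 + h/12 (D(h) = (5 + h)/12 = (5 + h)*(1/12) = 5/12 + h/12)
w = 0
r = 2 (r = -2*(-1) = 2)
(√(D(6) + w) + r)² = (√((5/12 + (1/12)*6) + 0) + 2)² = (√((5/12 + ½) + 0) + 2)² = (√(11/12 + 0) + 2)² = (√(11/12) + 2)² = (√33/6 + 2)² = (2 + √33/6)²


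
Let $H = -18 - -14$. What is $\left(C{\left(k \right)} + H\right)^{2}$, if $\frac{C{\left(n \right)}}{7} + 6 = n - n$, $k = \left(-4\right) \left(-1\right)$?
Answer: $2116$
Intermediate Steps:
$k = 4$
$C{\left(n \right)} = -42$ ($C{\left(n \right)} = -42 + 7 \left(n - n\right) = -42 + 7 \cdot 0 = -42 + 0 = -42$)
$H = -4$ ($H = -18 + 14 = -4$)
$\left(C{\left(k \right)} + H\right)^{2} = \left(-42 - 4\right)^{2} = \left(-46\right)^{2} = 2116$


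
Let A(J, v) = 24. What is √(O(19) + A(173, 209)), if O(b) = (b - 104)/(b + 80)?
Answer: √25201/33 ≈ 4.8106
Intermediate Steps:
O(b) = (-104 + b)/(80 + b)
√(O(19) + A(173, 209)) = √((-104 + 19)/(80 + 19) + 24) = √(-85/99 + 24) = √(2291/99) = √25201/33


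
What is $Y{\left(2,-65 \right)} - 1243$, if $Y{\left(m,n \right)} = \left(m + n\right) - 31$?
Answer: $-1337$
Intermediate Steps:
$Y{\left(m,n \right)} = -31 + m + n$
$Y{\left(2,-65 \right)} - 1243 = \left(-31 + 2 - 65\right) - 1243 = -94 - 1243 = -1337$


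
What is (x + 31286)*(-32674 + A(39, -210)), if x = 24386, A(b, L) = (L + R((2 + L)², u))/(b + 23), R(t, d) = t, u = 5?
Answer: -55191383624/31 ≈ -1.7804e+9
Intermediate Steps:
A(b, L) = (L + (2 + L)²)/(23 + b) (A(b, L) = (L + (2 + L)²)/(b + 23) = (L + (2 + L)²)/(23 + b))
(x + 31286)*(-32674 + A(39, -210)) = (24386 + 31286)*(-32674 + (-210 + (2 - 210)²)/(23 + 39)) = 55672*(-32674 + (-210 + (-208)²)/62) = 55672*(-32674 + (-210 + 43264)/62) = 55672*(-32674 + (1/62)*43054) = 55672*(-32674 + 21527/31) = 55672*(-991367/31) = -55191383624/31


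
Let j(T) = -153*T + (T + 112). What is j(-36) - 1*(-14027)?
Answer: 19611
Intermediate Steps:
j(T) = 112 - 152*T (j(T) = -153*T + (112 + T) = 112 - 152*T)
j(-36) - 1*(-14027) = (112 - 152*(-36)) - 1*(-14027) = (112 + 5472) + 14027 = 5584 + 14027 = 19611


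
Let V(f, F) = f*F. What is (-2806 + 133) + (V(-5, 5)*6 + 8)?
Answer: -2815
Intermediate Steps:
V(f, F) = F*f
(-2806 + 133) + (V(-5, 5)*6 + 8) = (-2806 + 133) + ((5*(-5))*6 + 8) = -2673 + (-25*6 + 8) = -2673 + (-150 + 8) = -2673 - 142 = -2815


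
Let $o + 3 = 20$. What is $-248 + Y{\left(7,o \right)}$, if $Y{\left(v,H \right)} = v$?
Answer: $-241$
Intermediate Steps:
$o = 17$ ($o = -3 + 20 = 17$)
$-248 + Y{\left(7,o \right)} = -248 + 7 = -241$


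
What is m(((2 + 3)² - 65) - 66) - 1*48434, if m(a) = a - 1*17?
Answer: -48557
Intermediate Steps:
m(a) = -17 + a (m(a) = a - 17 = -17 + a)
m(((2 + 3)² - 65) - 66) - 1*48434 = (-17 + (((2 + 3)² - 65) - 66)) - 1*48434 = (-17 + ((5² - 65) - 66)) - 48434 = (-17 + ((25 - 65) - 66)) - 48434 = (-17 + (-40 - 66)) - 48434 = (-17 - 106) - 48434 = -123 - 48434 = -48557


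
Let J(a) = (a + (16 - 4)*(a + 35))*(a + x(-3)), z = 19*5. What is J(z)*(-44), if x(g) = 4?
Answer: -7209180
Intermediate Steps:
z = 95
J(a) = (4 + a)*(420 + 13*a) (J(a) = (a + (16 - 4)*(a + 35))*(a + 4) = (a + 12*(35 + a))*(4 + a) = (a + (420 + 12*a))*(4 + a) = (420 + 13*a)*(4 + a) = (4 + a)*(420 + 13*a))
J(z)*(-44) = (1680 + 13*95² + 472*95)*(-44) = (1680 + 13*9025 + 44840)*(-44) = (1680 + 117325 + 44840)*(-44) = 163845*(-44) = -7209180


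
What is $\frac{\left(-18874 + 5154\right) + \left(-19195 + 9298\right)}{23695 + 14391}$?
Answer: $- \frac{23617}{38086} \approx -0.6201$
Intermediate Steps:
$\frac{\left(-18874 + 5154\right) + \left(-19195 + 9298\right)}{23695 + 14391} = \frac{-13720 - 9897}{38086} = \left(-23617\right) \frac{1}{38086} = - \frac{23617}{38086}$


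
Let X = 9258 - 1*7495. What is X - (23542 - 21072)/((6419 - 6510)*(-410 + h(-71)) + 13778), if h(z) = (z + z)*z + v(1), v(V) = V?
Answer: 305516053/173293 ≈ 1763.0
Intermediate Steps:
h(z) = 1 + 2*z**2 (h(z) = (z + z)*z + 1 = (2*z)*z + 1 = 2*z**2 + 1 = 1 + 2*z**2)
X = 1763 (X = 9258 - 7495 = 1763)
X - (23542 - 21072)/((6419 - 6510)*(-410 + h(-71)) + 13778) = 1763 - (23542 - 21072)/((6419 - 6510)*(-410 + (1 + 2*(-71)**2)) + 13778) = 1763 - 2470/(-91*(-410 + (1 + 2*5041)) + 13778) = 1763 - 2470/(-91*(-410 + (1 + 10082)) + 13778) = 1763 - 2470/(-91*(-410 + 10083) + 13778) = 1763 - 2470/(-91*9673 + 13778) = 1763 - 2470/(-880243 + 13778) = 1763 - 2470/(-866465) = 1763 - 2470*(-1)/866465 = 1763 - 1*(-494/173293) = 1763 + 494/173293 = 305516053/173293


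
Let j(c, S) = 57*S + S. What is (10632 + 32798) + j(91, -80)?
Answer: 38790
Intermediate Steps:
j(c, S) = 58*S
(10632 + 32798) + j(91, -80) = (10632 + 32798) + 58*(-80) = 43430 - 4640 = 38790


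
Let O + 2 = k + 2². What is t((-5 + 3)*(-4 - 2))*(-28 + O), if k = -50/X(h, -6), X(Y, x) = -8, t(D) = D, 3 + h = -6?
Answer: -237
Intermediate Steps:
h = -9 (h = -3 - 6 = -9)
k = 25/4 (k = -50/(-8) = -50*(-⅛) = 25/4 ≈ 6.2500)
O = 33/4 (O = -2 + (25/4 + 2²) = -2 + (25/4 + 4) = -2 + 41/4 = 33/4 ≈ 8.2500)
t((-5 + 3)*(-4 - 2))*(-28 + O) = ((-5 + 3)*(-4 - 2))*(-28 + 33/4) = -2*(-6)*(-79/4) = 12*(-79/4) = -237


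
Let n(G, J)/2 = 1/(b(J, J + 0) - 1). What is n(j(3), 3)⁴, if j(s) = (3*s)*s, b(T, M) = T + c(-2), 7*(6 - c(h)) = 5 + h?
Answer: 38416/7890481 ≈ 0.0048686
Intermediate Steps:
c(h) = 37/7 - h/7 (c(h) = 6 - (5 + h)/7 = 6 + (-5/7 - h/7) = 37/7 - h/7)
b(T, M) = 39/7 + T (b(T, M) = T + (37/7 - ⅐*(-2)) = T + (37/7 + 2/7) = T + 39/7 = 39/7 + T)
j(s) = 3*s²
n(G, J) = 2/(32/7 + J) (n(G, J) = 2/((39/7 + J) - 1) = 2/(32/7 + J))
n(j(3), 3)⁴ = (14/(32 + 7*3))⁴ = (14/(32 + 21))⁴ = (14/53)⁴ = 38416/7890481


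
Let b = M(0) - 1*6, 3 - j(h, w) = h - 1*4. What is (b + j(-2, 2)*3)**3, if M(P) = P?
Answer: 9261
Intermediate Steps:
j(h, w) = 7 - h (j(h, w) = 3 - (h - 1*4) = 3 - (h - 4) = 3 - (-4 + h) = 3 + (4 - h) = 7 - h)
b = -6 (b = 0 - 1*6 = 0 - 6 = -6)
(b + j(-2, 2)*3)**3 = (-6 + (7 - 1*(-2))*3)**3 = (-6 + (7 + 2)*3)**3 = (-6 + 9*3)**3 = (-6 + 27)**3 = 21**3 = 9261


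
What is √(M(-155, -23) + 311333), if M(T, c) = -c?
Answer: 2*√77839 ≈ 557.99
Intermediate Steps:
√(M(-155, -23) + 311333) = √(-1*(-23) + 311333) = √(23 + 311333) = √311356 = 2*√77839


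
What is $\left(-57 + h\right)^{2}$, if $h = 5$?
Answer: $2704$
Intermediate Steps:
$\left(-57 + h\right)^{2} = \left(-57 + 5\right)^{2} = \left(-52\right)^{2} = 2704$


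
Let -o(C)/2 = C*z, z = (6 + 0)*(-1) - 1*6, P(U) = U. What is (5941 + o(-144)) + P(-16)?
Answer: 2469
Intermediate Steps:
z = -12 (z = 6*(-1) - 6 = -6 - 6 = -12)
o(C) = 24*C (o(C) = -2*C*(-12) = -(-24)*C = 24*C)
(5941 + o(-144)) + P(-16) = (5941 + 24*(-144)) - 16 = (5941 - 3456) - 16 = 2485 - 16 = 2469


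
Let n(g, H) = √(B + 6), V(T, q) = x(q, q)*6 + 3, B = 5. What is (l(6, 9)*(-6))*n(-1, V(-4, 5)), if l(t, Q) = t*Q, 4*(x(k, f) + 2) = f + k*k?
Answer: -324*√11 ≈ -1074.6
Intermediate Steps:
x(k, f) = -2 + f/4 + k²/4 (x(k, f) = -2 + (f + k*k)/4 = -2 + (f + k²)/4 = -2 + (f/4 + k²/4) = -2 + f/4 + k²/4)
l(t, Q) = Q*t
V(T, q) = -9 + 3*q/2 + 3*q²/2 (V(T, q) = (-2 + q/4 + q²/4)*6 + 3 = (-12 + 3*q/2 + 3*q²/2) + 3 = -9 + 3*q/2 + 3*q²/2)
n(g, H) = √11 (n(g, H) = √(5 + 6) = √11)
(l(6, 9)*(-6))*n(-1, V(-4, 5)) = ((9*6)*(-6))*√11 = (54*(-6))*√11 = -324*√11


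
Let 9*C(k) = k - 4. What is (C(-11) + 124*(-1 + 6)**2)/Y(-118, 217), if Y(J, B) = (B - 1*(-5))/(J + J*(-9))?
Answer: 4387240/333 ≈ 13175.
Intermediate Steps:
C(k) = -4/9 + k/9 (C(k) = (k - 4)/9 = (-4 + k)/9 = -4/9 + k/9)
Y(J, B) = -(5 + B)/(8*J) (Y(J, B) = (B + 5)/(J - 9*J) = (5 + B)/((-8*J)) = (5 + B)*(-1/(8*J)) = -(5 + B)/(8*J))
(C(-11) + 124*(-1 + 6)**2)/Y(-118, 217) = ((-4/9 + (1/9)*(-11)) + 124*(-1 + 6)**2)/(((1/8)*(-5 - 1*217)/(-118))) = ((-4/9 - 11/9) + 124*5**2)/(((1/8)*(-1/118)*(-5 - 217))) = (-5/3 + 124*25)/(((1/8)*(-1/118)*(-222))) = (-5/3 + 3100)/(111/472) = (9295/3)*(472/111) = 4387240/333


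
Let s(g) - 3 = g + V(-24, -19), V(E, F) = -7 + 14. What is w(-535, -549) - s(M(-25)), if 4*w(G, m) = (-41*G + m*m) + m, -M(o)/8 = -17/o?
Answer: 8069219/100 ≈ 80692.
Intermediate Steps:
V(E, F) = 7
M(o) = 136/o (M(o) = -(-136)/o = 136/o)
s(g) = 10 + g (s(g) = 3 + (g + 7) = 3 + (7 + g) = 10 + g)
w(G, m) = -41*G/4 + m/4 + m²/4 (w(G, m) = ((-41*G + m*m) + m)/4 = ((-41*G + m²) + m)/4 = ((m² - 41*G) + m)/4 = (m + m² - 41*G)/4 = -41*G/4 + m/4 + m²/4)
w(-535, -549) - s(M(-25)) = (-41/4*(-535) + (¼)*(-549) + (¼)*(-549)²) - (10 + 136/(-25)) = (21935/4 - 549/4 + (¼)*301401) - (10 + 136*(-1/25)) = (21935/4 - 549/4 + 301401/4) - (10 - 136/25) = 322787/4 - 1*114/25 = 322787/4 - 114/25 = 8069219/100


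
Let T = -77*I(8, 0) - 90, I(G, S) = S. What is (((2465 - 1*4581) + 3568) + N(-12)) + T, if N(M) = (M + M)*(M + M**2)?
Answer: -1806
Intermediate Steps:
N(M) = 2*M*(M + M**2) (N(M) = (2*M)*(M + M**2) = 2*M*(M + M**2))
T = -90 (T = -77*0 - 90 = 0 - 90 = -90)
(((2465 - 1*4581) + 3568) + N(-12)) + T = (((2465 - 1*4581) + 3568) + 2*(-12)**2*(1 - 12)) - 90 = (((2465 - 4581) + 3568) + 2*144*(-11)) - 90 = ((-2116 + 3568) - 3168) - 90 = (1452 - 3168) - 90 = -1716 - 90 = -1806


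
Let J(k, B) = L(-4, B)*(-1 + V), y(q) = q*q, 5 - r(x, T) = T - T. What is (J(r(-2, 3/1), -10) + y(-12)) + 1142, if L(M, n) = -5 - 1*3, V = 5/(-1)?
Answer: 1334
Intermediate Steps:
r(x, T) = 5 (r(x, T) = 5 - (T - T) = 5 - 1*0 = 5 + 0 = 5)
V = -5 (V = 5*(-1) = -5)
L(M, n) = -8 (L(M, n) = -5 - 3 = -8)
y(q) = q**2
J(k, B) = 48 (J(k, B) = -8*(-1 - 5) = -8*(-6) = 48)
(J(r(-2, 3/1), -10) + y(-12)) + 1142 = (48 + (-12)**2) + 1142 = (48 + 144) + 1142 = 192 + 1142 = 1334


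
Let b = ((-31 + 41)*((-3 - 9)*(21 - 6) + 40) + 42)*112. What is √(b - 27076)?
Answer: 18*I*√553 ≈ 423.29*I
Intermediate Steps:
b = -152096 (b = (10*(-12*15 + 40) + 42)*112 = (10*(-180 + 40) + 42)*112 = (10*(-140) + 42)*112 = (-1400 + 42)*112 = -1358*112 = -152096)
√(b - 27076) = √(-152096 - 27076) = √(-179172) = 18*I*√553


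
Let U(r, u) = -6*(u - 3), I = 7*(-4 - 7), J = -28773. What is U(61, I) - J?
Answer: 29253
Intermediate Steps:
I = -77 (I = 7*(-11) = -77)
U(r, u) = 18 - 6*u (U(r, u) = -6*(-3 + u) = 18 - 6*u)
U(61, I) - J = (18 - 6*(-77)) - 1*(-28773) = (18 + 462) + 28773 = 480 + 28773 = 29253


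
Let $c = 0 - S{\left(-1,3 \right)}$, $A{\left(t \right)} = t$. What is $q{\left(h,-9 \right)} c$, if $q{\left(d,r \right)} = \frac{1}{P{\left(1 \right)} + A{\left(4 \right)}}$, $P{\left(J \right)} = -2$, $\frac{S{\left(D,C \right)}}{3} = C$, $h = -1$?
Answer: $- \frac{9}{2} \approx -4.5$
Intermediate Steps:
$S{\left(D,C \right)} = 3 C$
$q{\left(d,r \right)} = \frac{1}{2}$ ($q{\left(d,r \right)} = \frac{1}{-2 + 4} = \frac{1}{2}$)
$c = -9$ ($c = 0 - 3 \cdot 3 = 0 - 9 = -9$)
$q{\left(h,-9 \right)} c = \frac{1}{2} \left(-9\right) = - \frac{9}{2}$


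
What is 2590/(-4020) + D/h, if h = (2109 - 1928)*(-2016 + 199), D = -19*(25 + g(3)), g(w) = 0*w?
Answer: -84988193/132208554 ≈ -0.64283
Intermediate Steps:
g(w) = 0
D = -475 (D = -19*(25 + 0) = -19*25 = -475)
h = -328877 (h = 181*(-1817) = -328877)
2590/(-4020) + D/h = 2590/(-4020) - 475/(-328877) = 2590*(-1/4020) - 475*(-1/328877) = -259/402 + 475/328877 = -84988193/132208554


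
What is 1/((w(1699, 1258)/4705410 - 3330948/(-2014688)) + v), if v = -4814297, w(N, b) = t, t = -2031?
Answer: -394997210920/1901633234649515017 ≈ -2.0771e-7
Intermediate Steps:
w(N, b) = -2031
1/((w(1699, 1258)/4705410 - 3330948/(-2014688)) + v) = 1/((-2031/4705410 - 3330948/(-2014688)) - 4814297) = 1/((-2031*1/4705410 - 3330948*(-1/2014688)) - 4814297) = 1/((-677/1568470 + 832737/503672) - 4814297) = 1/(652891008223/394997210920 - 4814297) = 1/(-1901633234649515017/394997210920) = -394997210920/1901633234649515017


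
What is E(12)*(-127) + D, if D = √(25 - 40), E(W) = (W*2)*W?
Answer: -36576 + I*√15 ≈ -36576.0 + 3.873*I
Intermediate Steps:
E(W) = 2*W² (E(W) = (2*W)*W = 2*W²)
D = I*√15 (D = √(-15) = I*√15 ≈ 3.873*I)
E(12)*(-127) + D = (2*12²)*(-127) + I*√15 = (2*144)*(-127) + I*√15 = 288*(-127) + I*√15 = -36576 + I*√15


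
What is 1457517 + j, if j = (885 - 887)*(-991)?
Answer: 1459499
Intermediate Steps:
j = 1982 (j = -2*(-991) = 1982)
1457517 + j = 1457517 + 1982 = 1459499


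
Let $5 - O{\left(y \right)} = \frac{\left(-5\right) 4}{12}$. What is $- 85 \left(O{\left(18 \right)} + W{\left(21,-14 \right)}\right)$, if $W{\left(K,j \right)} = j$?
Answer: $\frac{1870}{3} \approx 623.33$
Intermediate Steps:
$O{\left(y \right)} = \frac{20}{3}$ ($O{\left(y \right)} = 5 - \frac{\left(-5\right) 4}{12} = 5 - \left(-20\right) \frac{1}{12} = 5 - - \frac{5}{3} = 5 + \frac{5}{3} = \frac{20}{3}$)
$- 85 \left(O{\left(18 \right)} + W{\left(21,-14 \right)}\right) = - 85 \left(\frac{20}{3} - 14\right) = \left(-85\right) \left(- \frac{22}{3}\right) = \frac{1870}{3}$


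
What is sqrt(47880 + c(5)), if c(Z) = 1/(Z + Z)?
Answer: sqrt(4788010)/10 ≈ 218.82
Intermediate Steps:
c(Z) = 1/(2*Z)
sqrt(47880 + c(5)) = sqrt(47880 + (1/2)/5) = sqrt(47880 + (1/2)*(1/5)) = sqrt(47880 + 1/10) = sqrt(478801/10) = sqrt(4788010)/10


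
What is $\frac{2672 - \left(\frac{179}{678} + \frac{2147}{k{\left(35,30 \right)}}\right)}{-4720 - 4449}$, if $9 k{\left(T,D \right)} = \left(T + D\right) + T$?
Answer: $- \frac{84021353}{310829100} \approx -0.27031$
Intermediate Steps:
$k{\left(T,D \right)} = \frac{D}{9} + \frac{2 T}{9}$ ($k{\left(T,D \right)} = \frac{\left(T + D\right) + T}{9} = \frac{\left(D + T\right) + T}{9} = \frac{D + 2 T}{9} = \frac{D}{9} + \frac{2 T}{9}$)
$\frac{2672 - \left(\frac{179}{678} + \frac{2147}{k{\left(35,30 \right)}}\right)}{-4720 - 4449} = \frac{2672 - \left(\frac{179}{678} + \frac{2147}{\frac{1}{9} \cdot 30 + \frac{2}{9} \cdot 35}\right)}{-4720 - 4449} = \frac{2672 - \left(\frac{179}{678} + \frac{2147}{\frac{10}{3} + \frac{70}{9}}\right)}{-9169} = \left(2672 - \left(\frac{179}{678} + \frac{2147}{\frac{100}{9}}\right)\right) \left(- \frac{1}{9169}\right) = \left(2672 - \frac{6559447}{33900}\right) \left(- \frac{1}{9169}\right) = \frac{84021353}{33900} \left(- \frac{1}{9169}\right) = - \frac{84021353}{310829100}$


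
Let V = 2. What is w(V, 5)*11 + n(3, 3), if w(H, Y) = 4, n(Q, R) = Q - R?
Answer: 44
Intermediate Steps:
w(V, 5)*11 + n(3, 3) = 4*11 + (3 - 1*3) = 44 + (3 - 3) = 44 + 0 = 44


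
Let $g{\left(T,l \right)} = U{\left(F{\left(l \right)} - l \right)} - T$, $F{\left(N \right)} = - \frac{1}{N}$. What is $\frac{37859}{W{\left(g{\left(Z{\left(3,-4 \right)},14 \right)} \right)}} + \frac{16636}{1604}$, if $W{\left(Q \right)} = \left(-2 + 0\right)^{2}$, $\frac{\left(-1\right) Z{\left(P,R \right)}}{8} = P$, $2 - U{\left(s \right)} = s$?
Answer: $\frac{15198095}{1604} \approx 9475.1$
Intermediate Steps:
$U{\left(s \right)} = 2 - s$
$Z{\left(P,R \right)} = - 8 P$
$g{\left(T,l \right)} = 2 + l + \frac{1}{l} - T$ ($g{\left(T,l \right)} = \left(2 - \left(- \frac{1}{l} - l\right)\right) - T = \left(2 - \left(- l - \frac{1}{l}\right)\right) - T = \left(2 + \left(l + \frac{1}{l}\right)\right) - T = \left(2 + l + \frac{1}{l}\right) - T = 2 + l + \frac{1}{l} - T$)
$W{\left(Q \right)} = 4$ ($W{\left(Q \right)} = \left(-2\right)^{2} = 4$)
$\frac{37859}{W{\left(g{\left(Z{\left(3,-4 \right)},14 \right)} \right)}} + \frac{16636}{1604} = \frac{37859}{4} + \frac{16636}{1604} = 37859 \cdot \frac{1}{4} + 16636 \cdot \frac{1}{1604} = \frac{37859}{4} + \frac{4159}{401} = \frac{15198095}{1604}$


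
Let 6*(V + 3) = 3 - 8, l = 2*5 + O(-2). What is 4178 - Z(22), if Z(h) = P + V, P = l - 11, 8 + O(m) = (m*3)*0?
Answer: 25145/6 ≈ 4190.8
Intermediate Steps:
O(m) = -8 (O(m) = -8 + (m*3)*0 = -8 + (3*m)*0 = -8 + 0 = -8)
l = 2 (l = 2*5 - 8 = 10 - 8 = 2)
V = -23/6 (V = -3 + (3 - 8)/6 = -3 + (⅙)*(-5) = -3 - ⅚ = -23/6 ≈ -3.8333)
P = -9 (P = 2 - 11 = -9)
Z(h) = -77/6 (Z(h) = -9 - 23/6 = -77/6)
4178 - Z(22) = 4178 - 1*(-77/6) = 4178 + 77/6 = 25145/6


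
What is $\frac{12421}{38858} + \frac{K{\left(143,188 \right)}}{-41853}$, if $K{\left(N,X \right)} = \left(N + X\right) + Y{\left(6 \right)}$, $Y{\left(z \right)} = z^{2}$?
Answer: $\frac{505595227}{1626323874} \approx 0.31088$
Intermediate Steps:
$K{\left(N,X \right)} = 36 + N + X$ ($K{\left(N,X \right)} = \left(N + X\right) + 6^{2} = \left(N + X\right) + 36 = 36 + N + X$)
$\frac{12421}{38858} + \frac{K{\left(143,188 \right)}}{-41853} = \frac{12421}{38858} + \frac{36 + 143 + 188}{-41853} = 12421 \cdot \frac{1}{38858} + 367 \left(- \frac{1}{41853}\right) = \frac{12421}{38858} - \frac{367}{41853} = \frac{505595227}{1626323874}$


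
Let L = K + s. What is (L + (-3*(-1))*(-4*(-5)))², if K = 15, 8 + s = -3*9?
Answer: 1600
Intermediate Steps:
s = -35 (s = -8 - 3*9 = -8 - 27 = -35)
L = -20 (L = 15 - 35 = -20)
(L + (-3*(-1))*(-4*(-5)))² = (-20 + (-3*(-1))*(-4*(-5)))² = (-20 + 3*20)² = (-20 + 60)² = 40² = 1600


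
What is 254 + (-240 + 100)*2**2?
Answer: -306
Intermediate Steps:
254 + (-240 + 100)*2**2 = 254 - 140*4 = 254 - 560 = -306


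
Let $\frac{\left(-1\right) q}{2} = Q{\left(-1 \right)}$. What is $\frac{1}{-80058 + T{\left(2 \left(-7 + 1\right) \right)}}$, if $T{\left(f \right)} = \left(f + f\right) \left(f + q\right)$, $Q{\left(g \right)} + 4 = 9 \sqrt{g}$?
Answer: $- \frac{13327}{1065684678} - \frac{12 i}{177614113} \approx -1.2506 \cdot 10^{-5} - 6.7562 \cdot 10^{-8} i$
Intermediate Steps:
$Q{\left(g \right)} = -4 + 9 \sqrt{g}$
$q = 8 - 18 i$ ($q = - 2 \left(-4 + 9 \sqrt{-1}\right) = - 2 \left(-4 + 9 i\right) = 8 - 18 i \approx 8.0 - 18.0 i$)
$T{\left(f \right)} = 2 f \left(8 + f - 18 i\right)$ ($T{\left(f \right)} = \left(f + f\right) \left(f + \left(8 - 18 i\right)\right) = 2 f \left(8 + f - 18 i\right)$)
$\frac{1}{-80058 + T{\left(2 \left(-7 + 1\right) \right)}} = \frac{1}{-80058 + 2 \cdot 2 \left(-7 + 1\right) \left(8 + 2 \left(-7 + 1\right) - 18 i\right)} = \frac{1}{-80058 + 2 \cdot 2 \left(-6\right) \left(8 + 2 \left(-6\right) - 18 i\right)} = \frac{1}{-80058 + 2 \left(-12\right) \left(8 - 12 - 18 i\right)} = \frac{1}{-80058 + 2 \left(-12\right) \left(-4 - 18 i\right)} = \frac{1}{-80058 + \left(96 + 432 i\right)} = \frac{1}{-79962 + 432 i} = \frac{-79962 - 432 i}{6394108068}$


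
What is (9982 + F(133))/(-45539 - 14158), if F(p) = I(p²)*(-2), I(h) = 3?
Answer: -9976/59697 ≈ -0.16711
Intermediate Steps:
F(p) = -6 (F(p) = 3*(-2) = -6)
(9982 + F(133))/(-45539 - 14158) = (9982 - 6)/(-45539 - 14158) = 9976/(-59697) = 9976*(-1/59697) = -9976/59697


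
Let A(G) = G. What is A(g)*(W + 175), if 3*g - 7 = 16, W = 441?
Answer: 14168/3 ≈ 4722.7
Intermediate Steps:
g = 23/3 (g = 7/3 + (⅓)*16 = 7/3 + 16/3 = 23/3 ≈ 7.6667)
A(g)*(W + 175) = 23*(441 + 175)/3 = (23/3)*616 = 14168/3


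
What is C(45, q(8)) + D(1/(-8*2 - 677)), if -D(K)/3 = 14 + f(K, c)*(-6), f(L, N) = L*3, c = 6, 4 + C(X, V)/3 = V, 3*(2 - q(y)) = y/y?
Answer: -3779/77 ≈ -49.078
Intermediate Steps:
q(y) = 5/3 (q(y) = 2 - y/(3*y) = 2 - 1/3*1 = 2 - 1/3 = 5/3)
C(X, V) = -12 + 3*V
f(L, N) = 3*L
D(K) = -42 + 54*K (D(K) = -3*(14 + (3*K)*(-6)) = -3*(14 - 18*K) = -42 + 54*K)
C(45, q(8)) + D(1/(-8*2 - 677)) = (-12 + 3*(5/3)) + (-42 + 54/(-8*2 - 677)) = (-12 + 5) + (-42 + 54/(-16 - 677)) = -7 + (-42 + 54/(-693)) = -7 + (-42 + 54*(-1/693)) = -7 + (-42 - 6/77) = -7 - 3240/77 = -3779/77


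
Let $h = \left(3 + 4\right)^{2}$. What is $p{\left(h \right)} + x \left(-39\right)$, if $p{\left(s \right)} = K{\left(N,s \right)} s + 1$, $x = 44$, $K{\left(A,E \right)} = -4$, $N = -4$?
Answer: $-1911$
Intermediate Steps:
$h = 49$ ($h = 7^{2} = 49$)
$p{\left(s \right)} = 1 - 4 s$ ($p{\left(s \right)} = - 4 s + 1 = 1 - 4 s$)
$p{\left(h \right)} + x \left(-39\right) = \left(1 - 196\right) + 44 \left(-39\right) = \left(1 - 196\right) - 1716 = -195 - 1716 = -1911$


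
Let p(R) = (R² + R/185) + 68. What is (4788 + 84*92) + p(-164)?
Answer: 7303636/185 ≈ 39479.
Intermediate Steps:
p(R) = 68 + R² + R/185 (p(R) = (R² + R/185) + 68 = 68 + R² + R/185)
(4788 + 84*92) + p(-164) = (4788 + 84*92) + (68 + (-164)² + (1/185)*(-164)) = (4788 + 7728) + (68 + 26896 - 164/185) = 12516 + 4988176/185 = 7303636/185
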